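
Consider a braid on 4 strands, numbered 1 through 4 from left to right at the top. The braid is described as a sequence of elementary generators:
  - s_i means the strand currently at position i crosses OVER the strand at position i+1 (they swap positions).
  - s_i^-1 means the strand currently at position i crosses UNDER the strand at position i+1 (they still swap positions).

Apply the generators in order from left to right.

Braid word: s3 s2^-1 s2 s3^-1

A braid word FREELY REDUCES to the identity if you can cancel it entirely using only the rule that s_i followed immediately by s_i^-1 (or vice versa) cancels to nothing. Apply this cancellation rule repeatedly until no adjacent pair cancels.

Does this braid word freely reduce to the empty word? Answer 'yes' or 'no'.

Answer: yes

Derivation:
Gen 1 (s3): push. Stack: [s3]
Gen 2 (s2^-1): push. Stack: [s3 s2^-1]
Gen 3 (s2): cancels prior s2^-1. Stack: [s3]
Gen 4 (s3^-1): cancels prior s3. Stack: []
Reduced word: (empty)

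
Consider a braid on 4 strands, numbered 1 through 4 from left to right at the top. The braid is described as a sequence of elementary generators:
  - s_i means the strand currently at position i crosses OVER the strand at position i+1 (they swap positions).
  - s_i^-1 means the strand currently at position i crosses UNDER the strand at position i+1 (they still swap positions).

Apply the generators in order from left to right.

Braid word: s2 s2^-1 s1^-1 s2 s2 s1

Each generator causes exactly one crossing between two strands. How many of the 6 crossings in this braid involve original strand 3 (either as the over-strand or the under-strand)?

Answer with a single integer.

Gen 1: crossing 2x3. Involves strand 3? yes. Count so far: 1
Gen 2: crossing 3x2. Involves strand 3? yes. Count so far: 2
Gen 3: crossing 1x2. Involves strand 3? no. Count so far: 2
Gen 4: crossing 1x3. Involves strand 3? yes. Count so far: 3
Gen 5: crossing 3x1. Involves strand 3? yes. Count so far: 4
Gen 6: crossing 2x1. Involves strand 3? no. Count so far: 4

Answer: 4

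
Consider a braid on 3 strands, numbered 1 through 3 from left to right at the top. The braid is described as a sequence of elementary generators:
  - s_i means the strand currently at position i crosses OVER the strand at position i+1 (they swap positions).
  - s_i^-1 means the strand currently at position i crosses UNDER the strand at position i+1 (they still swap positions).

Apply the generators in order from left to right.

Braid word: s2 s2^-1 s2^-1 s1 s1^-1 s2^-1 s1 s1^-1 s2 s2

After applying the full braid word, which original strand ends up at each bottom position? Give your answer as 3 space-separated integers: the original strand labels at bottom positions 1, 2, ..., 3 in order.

Gen 1 (s2): strand 2 crosses over strand 3. Perm now: [1 3 2]
Gen 2 (s2^-1): strand 3 crosses under strand 2. Perm now: [1 2 3]
Gen 3 (s2^-1): strand 2 crosses under strand 3. Perm now: [1 3 2]
Gen 4 (s1): strand 1 crosses over strand 3. Perm now: [3 1 2]
Gen 5 (s1^-1): strand 3 crosses under strand 1. Perm now: [1 3 2]
Gen 6 (s2^-1): strand 3 crosses under strand 2. Perm now: [1 2 3]
Gen 7 (s1): strand 1 crosses over strand 2. Perm now: [2 1 3]
Gen 8 (s1^-1): strand 2 crosses under strand 1. Perm now: [1 2 3]
Gen 9 (s2): strand 2 crosses over strand 3. Perm now: [1 3 2]
Gen 10 (s2): strand 3 crosses over strand 2. Perm now: [1 2 3]

Answer: 1 2 3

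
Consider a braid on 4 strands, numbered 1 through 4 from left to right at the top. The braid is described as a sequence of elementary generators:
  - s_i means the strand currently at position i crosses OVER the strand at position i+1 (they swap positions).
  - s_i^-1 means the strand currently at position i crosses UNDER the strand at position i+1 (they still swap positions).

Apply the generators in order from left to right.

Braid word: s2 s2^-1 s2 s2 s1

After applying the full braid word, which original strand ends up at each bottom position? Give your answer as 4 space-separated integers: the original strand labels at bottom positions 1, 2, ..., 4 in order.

Answer: 2 1 3 4

Derivation:
Gen 1 (s2): strand 2 crosses over strand 3. Perm now: [1 3 2 4]
Gen 2 (s2^-1): strand 3 crosses under strand 2. Perm now: [1 2 3 4]
Gen 3 (s2): strand 2 crosses over strand 3. Perm now: [1 3 2 4]
Gen 4 (s2): strand 3 crosses over strand 2. Perm now: [1 2 3 4]
Gen 5 (s1): strand 1 crosses over strand 2. Perm now: [2 1 3 4]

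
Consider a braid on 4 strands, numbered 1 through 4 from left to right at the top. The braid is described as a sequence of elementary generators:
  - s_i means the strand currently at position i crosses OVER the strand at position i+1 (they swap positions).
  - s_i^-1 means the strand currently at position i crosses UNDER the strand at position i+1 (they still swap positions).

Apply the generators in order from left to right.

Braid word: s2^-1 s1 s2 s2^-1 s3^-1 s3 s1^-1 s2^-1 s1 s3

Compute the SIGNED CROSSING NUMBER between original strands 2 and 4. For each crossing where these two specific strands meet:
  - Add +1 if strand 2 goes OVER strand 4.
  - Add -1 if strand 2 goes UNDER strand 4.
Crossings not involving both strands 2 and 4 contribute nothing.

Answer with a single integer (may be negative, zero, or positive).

Answer: -2

Derivation:
Gen 1: crossing 2x3. Both 2&4? no. Sum: 0
Gen 2: crossing 1x3. Both 2&4? no. Sum: 0
Gen 3: crossing 1x2. Both 2&4? no. Sum: 0
Gen 4: crossing 2x1. Both 2&4? no. Sum: 0
Gen 5: 2 under 4. Both 2&4? yes. Contrib: -1. Sum: -1
Gen 6: 4 over 2. Both 2&4? yes. Contrib: -1. Sum: -2
Gen 7: crossing 3x1. Both 2&4? no. Sum: -2
Gen 8: crossing 3x2. Both 2&4? no. Sum: -2
Gen 9: crossing 1x2. Both 2&4? no. Sum: -2
Gen 10: crossing 3x4. Both 2&4? no. Sum: -2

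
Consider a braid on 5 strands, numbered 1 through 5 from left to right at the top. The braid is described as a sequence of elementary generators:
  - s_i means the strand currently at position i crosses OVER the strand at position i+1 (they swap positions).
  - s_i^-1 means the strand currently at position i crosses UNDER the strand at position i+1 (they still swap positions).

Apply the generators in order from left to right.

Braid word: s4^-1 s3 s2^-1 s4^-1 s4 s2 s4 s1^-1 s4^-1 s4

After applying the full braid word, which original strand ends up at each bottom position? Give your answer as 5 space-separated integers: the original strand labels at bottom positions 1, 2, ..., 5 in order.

Answer: 2 1 5 4 3

Derivation:
Gen 1 (s4^-1): strand 4 crosses under strand 5. Perm now: [1 2 3 5 4]
Gen 2 (s3): strand 3 crosses over strand 5. Perm now: [1 2 5 3 4]
Gen 3 (s2^-1): strand 2 crosses under strand 5. Perm now: [1 5 2 3 4]
Gen 4 (s4^-1): strand 3 crosses under strand 4. Perm now: [1 5 2 4 3]
Gen 5 (s4): strand 4 crosses over strand 3. Perm now: [1 5 2 3 4]
Gen 6 (s2): strand 5 crosses over strand 2. Perm now: [1 2 5 3 4]
Gen 7 (s4): strand 3 crosses over strand 4. Perm now: [1 2 5 4 3]
Gen 8 (s1^-1): strand 1 crosses under strand 2. Perm now: [2 1 5 4 3]
Gen 9 (s4^-1): strand 4 crosses under strand 3. Perm now: [2 1 5 3 4]
Gen 10 (s4): strand 3 crosses over strand 4. Perm now: [2 1 5 4 3]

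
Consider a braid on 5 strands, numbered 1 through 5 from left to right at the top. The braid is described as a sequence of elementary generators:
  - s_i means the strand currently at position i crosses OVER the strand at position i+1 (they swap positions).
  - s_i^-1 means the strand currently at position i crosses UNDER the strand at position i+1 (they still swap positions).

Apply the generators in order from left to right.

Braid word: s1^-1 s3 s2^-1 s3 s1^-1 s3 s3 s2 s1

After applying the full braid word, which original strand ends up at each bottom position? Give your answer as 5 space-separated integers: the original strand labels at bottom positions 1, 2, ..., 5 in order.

Answer: 3 4 2 1 5

Derivation:
Gen 1 (s1^-1): strand 1 crosses under strand 2. Perm now: [2 1 3 4 5]
Gen 2 (s3): strand 3 crosses over strand 4. Perm now: [2 1 4 3 5]
Gen 3 (s2^-1): strand 1 crosses under strand 4. Perm now: [2 4 1 3 5]
Gen 4 (s3): strand 1 crosses over strand 3. Perm now: [2 4 3 1 5]
Gen 5 (s1^-1): strand 2 crosses under strand 4. Perm now: [4 2 3 1 5]
Gen 6 (s3): strand 3 crosses over strand 1. Perm now: [4 2 1 3 5]
Gen 7 (s3): strand 1 crosses over strand 3. Perm now: [4 2 3 1 5]
Gen 8 (s2): strand 2 crosses over strand 3. Perm now: [4 3 2 1 5]
Gen 9 (s1): strand 4 crosses over strand 3. Perm now: [3 4 2 1 5]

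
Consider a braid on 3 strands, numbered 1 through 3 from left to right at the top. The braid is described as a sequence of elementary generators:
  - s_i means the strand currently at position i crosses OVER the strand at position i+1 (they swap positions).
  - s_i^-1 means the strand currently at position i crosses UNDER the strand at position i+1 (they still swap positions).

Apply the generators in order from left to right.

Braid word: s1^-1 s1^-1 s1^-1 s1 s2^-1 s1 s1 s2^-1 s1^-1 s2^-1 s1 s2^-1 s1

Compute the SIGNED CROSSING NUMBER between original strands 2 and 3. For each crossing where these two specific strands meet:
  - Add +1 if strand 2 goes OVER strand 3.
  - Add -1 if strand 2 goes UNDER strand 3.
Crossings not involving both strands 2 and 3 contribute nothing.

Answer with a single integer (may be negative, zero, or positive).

Gen 1: crossing 1x2. Both 2&3? no. Sum: 0
Gen 2: crossing 2x1. Both 2&3? no. Sum: 0
Gen 3: crossing 1x2. Both 2&3? no. Sum: 0
Gen 4: crossing 2x1. Both 2&3? no. Sum: 0
Gen 5: 2 under 3. Both 2&3? yes. Contrib: -1. Sum: -1
Gen 6: crossing 1x3. Both 2&3? no. Sum: -1
Gen 7: crossing 3x1. Both 2&3? no. Sum: -1
Gen 8: 3 under 2. Both 2&3? yes. Contrib: +1. Sum: 0
Gen 9: crossing 1x2. Both 2&3? no. Sum: 0
Gen 10: crossing 1x3. Both 2&3? no. Sum: 0
Gen 11: 2 over 3. Both 2&3? yes. Contrib: +1. Sum: 1
Gen 12: crossing 2x1. Both 2&3? no. Sum: 1
Gen 13: crossing 3x1. Both 2&3? no. Sum: 1

Answer: 1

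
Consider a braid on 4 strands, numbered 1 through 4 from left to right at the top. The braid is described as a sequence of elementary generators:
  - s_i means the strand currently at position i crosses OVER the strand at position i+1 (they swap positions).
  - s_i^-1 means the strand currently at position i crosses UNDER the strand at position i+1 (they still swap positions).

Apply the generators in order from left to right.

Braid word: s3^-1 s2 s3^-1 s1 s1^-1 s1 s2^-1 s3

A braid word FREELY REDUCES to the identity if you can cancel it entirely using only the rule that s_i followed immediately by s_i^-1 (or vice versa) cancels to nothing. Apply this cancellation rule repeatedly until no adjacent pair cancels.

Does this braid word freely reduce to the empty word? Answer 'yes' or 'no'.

Gen 1 (s3^-1): push. Stack: [s3^-1]
Gen 2 (s2): push. Stack: [s3^-1 s2]
Gen 3 (s3^-1): push. Stack: [s3^-1 s2 s3^-1]
Gen 4 (s1): push. Stack: [s3^-1 s2 s3^-1 s1]
Gen 5 (s1^-1): cancels prior s1. Stack: [s3^-1 s2 s3^-1]
Gen 6 (s1): push. Stack: [s3^-1 s2 s3^-1 s1]
Gen 7 (s2^-1): push. Stack: [s3^-1 s2 s3^-1 s1 s2^-1]
Gen 8 (s3): push. Stack: [s3^-1 s2 s3^-1 s1 s2^-1 s3]
Reduced word: s3^-1 s2 s3^-1 s1 s2^-1 s3

Answer: no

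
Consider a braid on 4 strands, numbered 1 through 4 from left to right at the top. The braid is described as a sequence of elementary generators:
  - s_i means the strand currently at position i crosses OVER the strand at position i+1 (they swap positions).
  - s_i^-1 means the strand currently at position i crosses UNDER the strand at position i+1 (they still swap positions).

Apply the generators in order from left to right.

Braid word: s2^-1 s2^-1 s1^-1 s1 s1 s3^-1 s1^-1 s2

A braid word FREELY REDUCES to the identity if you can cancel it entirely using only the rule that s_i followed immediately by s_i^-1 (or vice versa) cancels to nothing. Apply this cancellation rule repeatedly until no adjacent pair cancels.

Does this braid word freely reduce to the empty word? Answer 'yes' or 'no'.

Gen 1 (s2^-1): push. Stack: [s2^-1]
Gen 2 (s2^-1): push. Stack: [s2^-1 s2^-1]
Gen 3 (s1^-1): push. Stack: [s2^-1 s2^-1 s1^-1]
Gen 4 (s1): cancels prior s1^-1. Stack: [s2^-1 s2^-1]
Gen 5 (s1): push. Stack: [s2^-1 s2^-1 s1]
Gen 6 (s3^-1): push. Stack: [s2^-1 s2^-1 s1 s3^-1]
Gen 7 (s1^-1): push. Stack: [s2^-1 s2^-1 s1 s3^-1 s1^-1]
Gen 8 (s2): push. Stack: [s2^-1 s2^-1 s1 s3^-1 s1^-1 s2]
Reduced word: s2^-1 s2^-1 s1 s3^-1 s1^-1 s2

Answer: no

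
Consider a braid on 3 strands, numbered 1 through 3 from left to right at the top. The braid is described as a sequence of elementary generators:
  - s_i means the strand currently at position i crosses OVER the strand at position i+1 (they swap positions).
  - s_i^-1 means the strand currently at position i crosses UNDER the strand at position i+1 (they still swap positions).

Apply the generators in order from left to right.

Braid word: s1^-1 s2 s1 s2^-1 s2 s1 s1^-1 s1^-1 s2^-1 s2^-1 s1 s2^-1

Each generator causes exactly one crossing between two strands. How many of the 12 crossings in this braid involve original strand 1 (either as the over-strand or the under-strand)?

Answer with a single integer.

Gen 1: crossing 1x2. Involves strand 1? yes. Count so far: 1
Gen 2: crossing 1x3. Involves strand 1? yes. Count so far: 2
Gen 3: crossing 2x3. Involves strand 1? no. Count so far: 2
Gen 4: crossing 2x1. Involves strand 1? yes. Count so far: 3
Gen 5: crossing 1x2. Involves strand 1? yes. Count so far: 4
Gen 6: crossing 3x2. Involves strand 1? no. Count so far: 4
Gen 7: crossing 2x3. Involves strand 1? no. Count so far: 4
Gen 8: crossing 3x2. Involves strand 1? no. Count so far: 4
Gen 9: crossing 3x1. Involves strand 1? yes. Count so far: 5
Gen 10: crossing 1x3. Involves strand 1? yes. Count so far: 6
Gen 11: crossing 2x3. Involves strand 1? no. Count so far: 6
Gen 12: crossing 2x1. Involves strand 1? yes. Count so far: 7

Answer: 7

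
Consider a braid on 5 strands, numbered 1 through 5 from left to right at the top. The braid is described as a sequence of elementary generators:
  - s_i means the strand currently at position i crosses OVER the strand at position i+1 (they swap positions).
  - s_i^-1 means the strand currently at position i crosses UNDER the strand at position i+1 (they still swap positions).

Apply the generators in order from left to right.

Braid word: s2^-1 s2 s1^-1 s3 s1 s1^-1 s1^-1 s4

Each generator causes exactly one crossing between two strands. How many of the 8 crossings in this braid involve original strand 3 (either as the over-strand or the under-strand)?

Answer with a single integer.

Answer: 4

Derivation:
Gen 1: crossing 2x3. Involves strand 3? yes. Count so far: 1
Gen 2: crossing 3x2. Involves strand 3? yes. Count so far: 2
Gen 3: crossing 1x2. Involves strand 3? no. Count so far: 2
Gen 4: crossing 3x4. Involves strand 3? yes. Count so far: 3
Gen 5: crossing 2x1. Involves strand 3? no. Count so far: 3
Gen 6: crossing 1x2. Involves strand 3? no. Count so far: 3
Gen 7: crossing 2x1. Involves strand 3? no. Count so far: 3
Gen 8: crossing 3x5. Involves strand 3? yes. Count so far: 4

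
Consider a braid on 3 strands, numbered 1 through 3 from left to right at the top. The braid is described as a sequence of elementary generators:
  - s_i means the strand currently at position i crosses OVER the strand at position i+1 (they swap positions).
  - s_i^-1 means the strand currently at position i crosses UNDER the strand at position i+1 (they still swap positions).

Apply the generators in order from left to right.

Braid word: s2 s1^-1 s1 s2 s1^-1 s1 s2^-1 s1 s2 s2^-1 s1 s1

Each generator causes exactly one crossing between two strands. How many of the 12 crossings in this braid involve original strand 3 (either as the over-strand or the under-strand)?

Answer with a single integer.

Gen 1: crossing 2x3. Involves strand 3? yes. Count so far: 1
Gen 2: crossing 1x3. Involves strand 3? yes. Count so far: 2
Gen 3: crossing 3x1. Involves strand 3? yes. Count so far: 3
Gen 4: crossing 3x2. Involves strand 3? yes. Count so far: 4
Gen 5: crossing 1x2. Involves strand 3? no. Count so far: 4
Gen 6: crossing 2x1. Involves strand 3? no. Count so far: 4
Gen 7: crossing 2x3. Involves strand 3? yes. Count so far: 5
Gen 8: crossing 1x3. Involves strand 3? yes. Count so far: 6
Gen 9: crossing 1x2. Involves strand 3? no. Count so far: 6
Gen 10: crossing 2x1. Involves strand 3? no. Count so far: 6
Gen 11: crossing 3x1. Involves strand 3? yes. Count so far: 7
Gen 12: crossing 1x3. Involves strand 3? yes. Count so far: 8

Answer: 8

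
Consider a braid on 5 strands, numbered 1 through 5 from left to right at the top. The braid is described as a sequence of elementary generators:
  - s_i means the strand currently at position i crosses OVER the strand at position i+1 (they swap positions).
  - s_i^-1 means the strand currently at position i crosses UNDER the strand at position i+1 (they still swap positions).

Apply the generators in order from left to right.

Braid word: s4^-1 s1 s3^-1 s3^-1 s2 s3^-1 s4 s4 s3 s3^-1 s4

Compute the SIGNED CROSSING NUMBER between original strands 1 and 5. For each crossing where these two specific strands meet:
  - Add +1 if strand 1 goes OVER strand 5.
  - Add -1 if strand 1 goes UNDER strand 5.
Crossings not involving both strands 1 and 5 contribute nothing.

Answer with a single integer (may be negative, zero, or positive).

Answer: -3

Derivation:
Gen 1: crossing 4x5. Both 1&5? no. Sum: 0
Gen 2: crossing 1x2. Both 1&5? no. Sum: 0
Gen 3: crossing 3x5. Both 1&5? no. Sum: 0
Gen 4: crossing 5x3. Both 1&5? no. Sum: 0
Gen 5: crossing 1x3. Both 1&5? no. Sum: 0
Gen 6: 1 under 5. Both 1&5? yes. Contrib: -1. Sum: -1
Gen 7: crossing 1x4. Both 1&5? no. Sum: -1
Gen 8: crossing 4x1. Both 1&5? no. Sum: -1
Gen 9: 5 over 1. Both 1&5? yes. Contrib: -1. Sum: -2
Gen 10: 1 under 5. Both 1&5? yes. Contrib: -1. Sum: -3
Gen 11: crossing 1x4. Both 1&5? no. Sum: -3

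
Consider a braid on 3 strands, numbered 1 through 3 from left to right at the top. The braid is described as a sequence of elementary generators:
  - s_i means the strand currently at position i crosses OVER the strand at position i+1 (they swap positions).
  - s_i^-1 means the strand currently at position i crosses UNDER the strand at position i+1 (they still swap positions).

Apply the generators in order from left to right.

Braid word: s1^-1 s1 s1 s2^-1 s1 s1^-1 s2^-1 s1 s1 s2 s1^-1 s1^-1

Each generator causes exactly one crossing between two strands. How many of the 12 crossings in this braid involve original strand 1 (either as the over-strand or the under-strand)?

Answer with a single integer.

Gen 1: crossing 1x2. Involves strand 1? yes. Count so far: 1
Gen 2: crossing 2x1. Involves strand 1? yes. Count so far: 2
Gen 3: crossing 1x2. Involves strand 1? yes. Count so far: 3
Gen 4: crossing 1x3. Involves strand 1? yes. Count so far: 4
Gen 5: crossing 2x3. Involves strand 1? no. Count so far: 4
Gen 6: crossing 3x2. Involves strand 1? no. Count so far: 4
Gen 7: crossing 3x1. Involves strand 1? yes. Count so far: 5
Gen 8: crossing 2x1. Involves strand 1? yes. Count so far: 6
Gen 9: crossing 1x2. Involves strand 1? yes. Count so far: 7
Gen 10: crossing 1x3. Involves strand 1? yes. Count so far: 8
Gen 11: crossing 2x3. Involves strand 1? no. Count so far: 8
Gen 12: crossing 3x2. Involves strand 1? no. Count so far: 8

Answer: 8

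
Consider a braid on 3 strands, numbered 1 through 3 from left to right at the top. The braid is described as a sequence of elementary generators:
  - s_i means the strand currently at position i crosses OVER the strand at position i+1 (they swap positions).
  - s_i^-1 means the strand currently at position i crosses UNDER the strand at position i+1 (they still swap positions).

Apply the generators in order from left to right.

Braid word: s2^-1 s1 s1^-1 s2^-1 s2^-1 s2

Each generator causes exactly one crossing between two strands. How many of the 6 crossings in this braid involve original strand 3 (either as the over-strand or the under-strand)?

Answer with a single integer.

Answer: 6

Derivation:
Gen 1: crossing 2x3. Involves strand 3? yes. Count so far: 1
Gen 2: crossing 1x3. Involves strand 3? yes. Count so far: 2
Gen 3: crossing 3x1. Involves strand 3? yes. Count so far: 3
Gen 4: crossing 3x2. Involves strand 3? yes. Count so far: 4
Gen 5: crossing 2x3. Involves strand 3? yes. Count so far: 5
Gen 6: crossing 3x2. Involves strand 3? yes. Count so far: 6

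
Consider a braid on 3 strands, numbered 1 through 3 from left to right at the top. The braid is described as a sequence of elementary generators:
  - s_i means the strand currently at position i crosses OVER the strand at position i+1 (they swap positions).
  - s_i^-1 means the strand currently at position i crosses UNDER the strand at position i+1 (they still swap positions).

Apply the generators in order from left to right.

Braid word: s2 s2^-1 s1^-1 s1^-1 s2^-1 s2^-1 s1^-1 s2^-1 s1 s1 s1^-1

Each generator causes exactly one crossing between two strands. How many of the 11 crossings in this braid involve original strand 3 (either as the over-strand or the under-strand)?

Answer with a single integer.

Answer: 8

Derivation:
Gen 1: crossing 2x3. Involves strand 3? yes. Count so far: 1
Gen 2: crossing 3x2. Involves strand 3? yes. Count so far: 2
Gen 3: crossing 1x2. Involves strand 3? no. Count so far: 2
Gen 4: crossing 2x1. Involves strand 3? no. Count so far: 2
Gen 5: crossing 2x3. Involves strand 3? yes. Count so far: 3
Gen 6: crossing 3x2. Involves strand 3? yes. Count so far: 4
Gen 7: crossing 1x2. Involves strand 3? no. Count so far: 4
Gen 8: crossing 1x3. Involves strand 3? yes. Count so far: 5
Gen 9: crossing 2x3. Involves strand 3? yes. Count so far: 6
Gen 10: crossing 3x2. Involves strand 3? yes. Count so far: 7
Gen 11: crossing 2x3. Involves strand 3? yes. Count so far: 8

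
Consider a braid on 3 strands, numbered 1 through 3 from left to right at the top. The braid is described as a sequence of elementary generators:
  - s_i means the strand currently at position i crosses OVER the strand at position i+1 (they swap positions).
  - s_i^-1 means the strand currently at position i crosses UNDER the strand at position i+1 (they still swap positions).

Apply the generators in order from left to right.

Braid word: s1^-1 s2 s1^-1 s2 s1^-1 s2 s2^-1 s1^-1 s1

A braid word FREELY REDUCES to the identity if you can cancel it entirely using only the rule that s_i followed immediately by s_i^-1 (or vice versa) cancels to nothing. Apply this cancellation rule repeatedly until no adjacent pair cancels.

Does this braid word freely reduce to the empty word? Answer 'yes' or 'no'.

Gen 1 (s1^-1): push. Stack: [s1^-1]
Gen 2 (s2): push. Stack: [s1^-1 s2]
Gen 3 (s1^-1): push. Stack: [s1^-1 s2 s1^-1]
Gen 4 (s2): push. Stack: [s1^-1 s2 s1^-1 s2]
Gen 5 (s1^-1): push. Stack: [s1^-1 s2 s1^-1 s2 s1^-1]
Gen 6 (s2): push. Stack: [s1^-1 s2 s1^-1 s2 s1^-1 s2]
Gen 7 (s2^-1): cancels prior s2. Stack: [s1^-1 s2 s1^-1 s2 s1^-1]
Gen 8 (s1^-1): push. Stack: [s1^-1 s2 s1^-1 s2 s1^-1 s1^-1]
Gen 9 (s1): cancels prior s1^-1. Stack: [s1^-1 s2 s1^-1 s2 s1^-1]
Reduced word: s1^-1 s2 s1^-1 s2 s1^-1

Answer: no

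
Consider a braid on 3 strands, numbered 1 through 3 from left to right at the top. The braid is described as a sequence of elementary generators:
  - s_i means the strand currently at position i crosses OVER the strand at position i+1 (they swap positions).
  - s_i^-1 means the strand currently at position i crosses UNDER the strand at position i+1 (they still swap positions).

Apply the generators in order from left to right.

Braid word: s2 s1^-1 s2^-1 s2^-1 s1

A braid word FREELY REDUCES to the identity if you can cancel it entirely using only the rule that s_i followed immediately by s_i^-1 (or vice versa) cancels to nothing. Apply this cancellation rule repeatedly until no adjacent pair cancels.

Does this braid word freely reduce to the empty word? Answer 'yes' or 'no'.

Gen 1 (s2): push. Stack: [s2]
Gen 2 (s1^-1): push. Stack: [s2 s1^-1]
Gen 3 (s2^-1): push. Stack: [s2 s1^-1 s2^-1]
Gen 4 (s2^-1): push. Stack: [s2 s1^-1 s2^-1 s2^-1]
Gen 5 (s1): push. Stack: [s2 s1^-1 s2^-1 s2^-1 s1]
Reduced word: s2 s1^-1 s2^-1 s2^-1 s1

Answer: no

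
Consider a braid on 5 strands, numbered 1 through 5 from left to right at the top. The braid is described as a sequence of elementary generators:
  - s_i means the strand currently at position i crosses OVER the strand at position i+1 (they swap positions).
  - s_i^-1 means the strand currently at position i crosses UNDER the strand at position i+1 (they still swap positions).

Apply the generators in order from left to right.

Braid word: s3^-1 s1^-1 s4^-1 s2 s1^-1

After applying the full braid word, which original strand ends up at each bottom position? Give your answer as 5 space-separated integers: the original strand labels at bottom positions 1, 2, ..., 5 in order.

Answer: 4 2 1 5 3

Derivation:
Gen 1 (s3^-1): strand 3 crosses under strand 4. Perm now: [1 2 4 3 5]
Gen 2 (s1^-1): strand 1 crosses under strand 2. Perm now: [2 1 4 3 5]
Gen 3 (s4^-1): strand 3 crosses under strand 5. Perm now: [2 1 4 5 3]
Gen 4 (s2): strand 1 crosses over strand 4. Perm now: [2 4 1 5 3]
Gen 5 (s1^-1): strand 2 crosses under strand 4. Perm now: [4 2 1 5 3]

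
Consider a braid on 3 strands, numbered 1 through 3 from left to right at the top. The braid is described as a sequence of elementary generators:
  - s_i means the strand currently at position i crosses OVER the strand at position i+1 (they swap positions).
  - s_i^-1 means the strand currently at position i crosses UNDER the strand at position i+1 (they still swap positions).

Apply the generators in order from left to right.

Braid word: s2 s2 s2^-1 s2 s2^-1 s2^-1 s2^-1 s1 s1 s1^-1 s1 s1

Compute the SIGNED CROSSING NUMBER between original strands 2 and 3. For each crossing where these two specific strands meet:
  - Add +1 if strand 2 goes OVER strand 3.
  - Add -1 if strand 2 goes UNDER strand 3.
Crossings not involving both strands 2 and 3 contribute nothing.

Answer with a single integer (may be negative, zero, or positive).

Gen 1: 2 over 3. Both 2&3? yes. Contrib: +1. Sum: 1
Gen 2: 3 over 2. Both 2&3? yes. Contrib: -1. Sum: 0
Gen 3: 2 under 3. Both 2&3? yes. Contrib: -1. Sum: -1
Gen 4: 3 over 2. Both 2&3? yes. Contrib: -1. Sum: -2
Gen 5: 2 under 3. Both 2&3? yes. Contrib: -1. Sum: -3
Gen 6: 3 under 2. Both 2&3? yes. Contrib: +1. Sum: -2
Gen 7: 2 under 3. Both 2&3? yes. Contrib: -1. Sum: -3
Gen 8: crossing 1x3. Both 2&3? no. Sum: -3
Gen 9: crossing 3x1. Both 2&3? no. Sum: -3
Gen 10: crossing 1x3. Both 2&3? no. Sum: -3
Gen 11: crossing 3x1. Both 2&3? no. Sum: -3
Gen 12: crossing 1x3. Both 2&3? no. Sum: -3

Answer: -3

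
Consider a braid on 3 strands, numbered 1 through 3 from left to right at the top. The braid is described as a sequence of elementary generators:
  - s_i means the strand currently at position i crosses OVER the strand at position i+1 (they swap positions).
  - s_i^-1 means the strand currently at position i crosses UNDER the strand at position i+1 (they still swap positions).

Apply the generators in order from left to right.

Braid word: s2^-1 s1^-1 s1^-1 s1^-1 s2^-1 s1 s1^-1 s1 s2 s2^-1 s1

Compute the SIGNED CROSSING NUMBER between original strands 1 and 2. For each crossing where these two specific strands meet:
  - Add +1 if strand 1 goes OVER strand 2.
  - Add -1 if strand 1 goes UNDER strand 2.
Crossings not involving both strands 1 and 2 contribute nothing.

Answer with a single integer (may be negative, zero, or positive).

Gen 1: crossing 2x3. Both 1&2? no. Sum: 0
Gen 2: crossing 1x3. Both 1&2? no. Sum: 0
Gen 3: crossing 3x1. Both 1&2? no. Sum: 0
Gen 4: crossing 1x3. Both 1&2? no. Sum: 0
Gen 5: 1 under 2. Both 1&2? yes. Contrib: -1. Sum: -1
Gen 6: crossing 3x2. Both 1&2? no. Sum: -1
Gen 7: crossing 2x3. Both 1&2? no. Sum: -1
Gen 8: crossing 3x2. Both 1&2? no. Sum: -1
Gen 9: crossing 3x1. Both 1&2? no. Sum: -1
Gen 10: crossing 1x3. Both 1&2? no. Sum: -1
Gen 11: crossing 2x3. Both 1&2? no. Sum: -1

Answer: -1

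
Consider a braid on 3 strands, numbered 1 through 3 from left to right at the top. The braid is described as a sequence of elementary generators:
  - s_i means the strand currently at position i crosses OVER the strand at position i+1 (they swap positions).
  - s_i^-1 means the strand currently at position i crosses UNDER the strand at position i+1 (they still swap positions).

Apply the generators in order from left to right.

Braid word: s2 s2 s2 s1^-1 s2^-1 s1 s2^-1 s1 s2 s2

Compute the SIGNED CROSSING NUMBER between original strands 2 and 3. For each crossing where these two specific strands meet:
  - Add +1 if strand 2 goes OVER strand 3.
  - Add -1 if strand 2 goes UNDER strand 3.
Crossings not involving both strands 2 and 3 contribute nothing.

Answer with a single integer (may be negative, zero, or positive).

Gen 1: 2 over 3. Both 2&3? yes. Contrib: +1. Sum: 1
Gen 2: 3 over 2. Both 2&3? yes. Contrib: -1. Sum: 0
Gen 3: 2 over 3. Both 2&3? yes. Contrib: +1. Sum: 1
Gen 4: crossing 1x3. Both 2&3? no. Sum: 1
Gen 5: crossing 1x2. Both 2&3? no. Sum: 1
Gen 6: 3 over 2. Both 2&3? yes. Contrib: -1. Sum: 0
Gen 7: crossing 3x1. Both 2&3? no. Sum: 0
Gen 8: crossing 2x1. Both 2&3? no. Sum: 0
Gen 9: 2 over 3. Both 2&3? yes. Contrib: +1. Sum: 1
Gen 10: 3 over 2. Both 2&3? yes. Contrib: -1. Sum: 0

Answer: 0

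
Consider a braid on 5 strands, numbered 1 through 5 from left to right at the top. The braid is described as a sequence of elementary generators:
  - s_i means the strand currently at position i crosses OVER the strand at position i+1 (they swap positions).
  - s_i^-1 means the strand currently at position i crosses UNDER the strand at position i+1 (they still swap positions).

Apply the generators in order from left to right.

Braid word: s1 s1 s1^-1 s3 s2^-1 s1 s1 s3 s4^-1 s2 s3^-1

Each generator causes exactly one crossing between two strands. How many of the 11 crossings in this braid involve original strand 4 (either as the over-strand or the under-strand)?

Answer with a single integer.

Gen 1: crossing 1x2. Involves strand 4? no. Count so far: 0
Gen 2: crossing 2x1. Involves strand 4? no. Count so far: 0
Gen 3: crossing 1x2. Involves strand 4? no. Count so far: 0
Gen 4: crossing 3x4. Involves strand 4? yes. Count so far: 1
Gen 5: crossing 1x4. Involves strand 4? yes. Count so far: 2
Gen 6: crossing 2x4. Involves strand 4? yes. Count so far: 3
Gen 7: crossing 4x2. Involves strand 4? yes. Count so far: 4
Gen 8: crossing 1x3. Involves strand 4? no. Count so far: 4
Gen 9: crossing 1x5. Involves strand 4? no. Count so far: 4
Gen 10: crossing 4x3. Involves strand 4? yes. Count so far: 5
Gen 11: crossing 4x5. Involves strand 4? yes. Count so far: 6

Answer: 6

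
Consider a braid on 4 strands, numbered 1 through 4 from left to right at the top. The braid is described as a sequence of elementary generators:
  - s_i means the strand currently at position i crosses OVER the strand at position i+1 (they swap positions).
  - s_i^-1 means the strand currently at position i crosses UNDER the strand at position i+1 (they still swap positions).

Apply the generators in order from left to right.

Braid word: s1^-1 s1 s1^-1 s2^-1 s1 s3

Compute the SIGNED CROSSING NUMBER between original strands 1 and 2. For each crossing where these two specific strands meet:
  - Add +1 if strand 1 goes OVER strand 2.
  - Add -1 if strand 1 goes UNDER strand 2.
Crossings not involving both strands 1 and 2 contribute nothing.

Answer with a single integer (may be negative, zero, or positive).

Gen 1: 1 under 2. Both 1&2? yes. Contrib: -1. Sum: -1
Gen 2: 2 over 1. Both 1&2? yes. Contrib: -1. Sum: -2
Gen 3: 1 under 2. Both 1&2? yes. Contrib: -1. Sum: -3
Gen 4: crossing 1x3. Both 1&2? no. Sum: -3
Gen 5: crossing 2x3. Both 1&2? no. Sum: -3
Gen 6: crossing 1x4. Both 1&2? no. Sum: -3

Answer: -3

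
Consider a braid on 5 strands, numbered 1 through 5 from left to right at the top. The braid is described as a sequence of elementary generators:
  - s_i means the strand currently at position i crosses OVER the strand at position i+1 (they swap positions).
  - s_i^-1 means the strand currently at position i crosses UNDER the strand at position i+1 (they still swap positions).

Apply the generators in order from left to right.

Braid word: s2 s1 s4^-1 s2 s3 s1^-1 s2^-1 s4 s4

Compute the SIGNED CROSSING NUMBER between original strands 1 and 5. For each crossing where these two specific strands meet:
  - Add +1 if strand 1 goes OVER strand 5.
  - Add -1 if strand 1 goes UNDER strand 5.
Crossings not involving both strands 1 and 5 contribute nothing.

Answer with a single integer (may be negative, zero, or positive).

Gen 1: crossing 2x3. Both 1&5? no. Sum: 0
Gen 2: crossing 1x3. Both 1&5? no. Sum: 0
Gen 3: crossing 4x5. Both 1&5? no. Sum: 0
Gen 4: crossing 1x2. Both 1&5? no. Sum: 0
Gen 5: 1 over 5. Both 1&5? yes. Contrib: +1. Sum: 1
Gen 6: crossing 3x2. Both 1&5? no. Sum: 1
Gen 7: crossing 3x5. Both 1&5? no. Sum: 1
Gen 8: crossing 1x4. Both 1&5? no. Sum: 1
Gen 9: crossing 4x1. Both 1&5? no. Sum: 1

Answer: 1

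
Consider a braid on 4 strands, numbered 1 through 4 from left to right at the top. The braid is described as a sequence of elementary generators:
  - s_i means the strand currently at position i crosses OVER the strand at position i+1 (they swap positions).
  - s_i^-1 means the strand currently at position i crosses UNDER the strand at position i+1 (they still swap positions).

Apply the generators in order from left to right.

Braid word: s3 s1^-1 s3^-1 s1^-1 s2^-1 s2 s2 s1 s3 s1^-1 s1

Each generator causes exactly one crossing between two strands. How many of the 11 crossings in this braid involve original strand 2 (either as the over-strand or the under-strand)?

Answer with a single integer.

Answer: 6

Derivation:
Gen 1: crossing 3x4. Involves strand 2? no. Count so far: 0
Gen 2: crossing 1x2. Involves strand 2? yes. Count so far: 1
Gen 3: crossing 4x3. Involves strand 2? no. Count so far: 1
Gen 4: crossing 2x1. Involves strand 2? yes. Count so far: 2
Gen 5: crossing 2x3. Involves strand 2? yes. Count so far: 3
Gen 6: crossing 3x2. Involves strand 2? yes. Count so far: 4
Gen 7: crossing 2x3. Involves strand 2? yes. Count so far: 5
Gen 8: crossing 1x3. Involves strand 2? no. Count so far: 5
Gen 9: crossing 2x4. Involves strand 2? yes. Count so far: 6
Gen 10: crossing 3x1. Involves strand 2? no. Count so far: 6
Gen 11: crossing 1x3. Involves strand 2? no. Count so far: 6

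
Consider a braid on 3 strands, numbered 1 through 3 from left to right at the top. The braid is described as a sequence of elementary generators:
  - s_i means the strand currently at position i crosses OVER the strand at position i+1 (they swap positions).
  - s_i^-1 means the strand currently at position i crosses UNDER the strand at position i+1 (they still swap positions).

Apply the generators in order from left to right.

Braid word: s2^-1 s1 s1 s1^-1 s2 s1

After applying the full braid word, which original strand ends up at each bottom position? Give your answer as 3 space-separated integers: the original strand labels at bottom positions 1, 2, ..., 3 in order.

Answer: 2 3 1

Derivation:
Gen 1 (s2^-1): strand 2 crosses under strand 3. Perm now: [1 3 2]
Gen 2 (s1): strand 1 crosses over strand 3. Perm now: [3 1 2]
Gen 3 (s1): strand 3 crosses over strand 1. Perm now: [1 3 2]
Gen 4 (s1^-1): strand 1 crosses under strand 3. Perm now: [3 1 2]
Gen 5 (s2): strand 1 crosses over strand 2. Perm now: [3 2 1]
Gen 6 (s1): strand 3 crosses over strand 2. Perm now: [2 3 1]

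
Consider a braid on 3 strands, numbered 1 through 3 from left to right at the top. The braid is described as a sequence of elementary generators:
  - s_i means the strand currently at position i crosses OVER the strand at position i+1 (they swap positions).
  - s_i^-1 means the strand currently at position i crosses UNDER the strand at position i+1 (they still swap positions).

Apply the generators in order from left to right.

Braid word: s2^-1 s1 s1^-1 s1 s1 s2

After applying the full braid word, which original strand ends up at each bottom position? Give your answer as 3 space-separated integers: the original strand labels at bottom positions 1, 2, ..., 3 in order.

Answer: 1 2 3

Derivation:
Gen 1 (s2^-1): strand 2 crosses under strand 3. Perm now: [1 3 2]
Gen 2 (s1): strand 1 crosses over strand 3. Perm now: [3 1 2]
Gen 3 (s1^-1): strand 3 crosses under strand 1. Perm now: [1 3 2]
Gen 4 (s1): strand 1 crosses over strand 3. Perm now: [3 1 2]
Gen 5 (s1): strand 3 crosses over strand 1. Perm now: [1 3 2]
Gen 6 (s2): strand 3 crosses over strand 2. Perm now: [1 2 3]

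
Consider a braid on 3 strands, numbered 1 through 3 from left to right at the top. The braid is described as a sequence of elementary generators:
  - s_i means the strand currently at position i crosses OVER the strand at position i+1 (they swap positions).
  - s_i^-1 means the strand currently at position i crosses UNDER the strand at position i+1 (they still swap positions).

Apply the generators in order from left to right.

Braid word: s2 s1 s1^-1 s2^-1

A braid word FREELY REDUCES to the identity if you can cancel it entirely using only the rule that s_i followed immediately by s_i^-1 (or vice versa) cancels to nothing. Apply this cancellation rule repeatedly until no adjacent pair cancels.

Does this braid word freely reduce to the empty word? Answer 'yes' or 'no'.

Answer: yes

Derivation:
Gen 1 (s2): push. Stack: [s2]
Gen 2 (s1): push. Stack: [s2 s1]
Gen 3 (s1^-1): cancels prior s1. Stack: [s2]
Gen 4 (s2^-1): cancels prior s2. Stack: []
Reduced word: (empty)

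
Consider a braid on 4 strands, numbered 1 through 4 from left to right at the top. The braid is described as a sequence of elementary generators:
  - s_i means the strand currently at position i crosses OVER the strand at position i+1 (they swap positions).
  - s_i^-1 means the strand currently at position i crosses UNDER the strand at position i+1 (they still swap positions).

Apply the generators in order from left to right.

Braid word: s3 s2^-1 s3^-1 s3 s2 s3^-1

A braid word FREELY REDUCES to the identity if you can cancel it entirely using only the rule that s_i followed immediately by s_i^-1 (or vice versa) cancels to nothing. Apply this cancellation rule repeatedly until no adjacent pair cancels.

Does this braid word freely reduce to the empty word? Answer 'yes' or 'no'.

Gen 1 (s3): push. Stack: [s3]
Gen 2 (s2^-1): push. Stack: [s3 s2^-1]
Gen 3 (s3^-1): push. Stack: [s3 s2^-1 s3^-1]
Gen 4 (s3): cancels prior s3^-1. Stack: [s3 s2^-1]
Gen 5 (s2): cancels prior s2^-1. Stack: [s3]
Gen 6 (s3^-1): cancels prior s3. Stack: []
Reduced word: (empty)

Answer: yes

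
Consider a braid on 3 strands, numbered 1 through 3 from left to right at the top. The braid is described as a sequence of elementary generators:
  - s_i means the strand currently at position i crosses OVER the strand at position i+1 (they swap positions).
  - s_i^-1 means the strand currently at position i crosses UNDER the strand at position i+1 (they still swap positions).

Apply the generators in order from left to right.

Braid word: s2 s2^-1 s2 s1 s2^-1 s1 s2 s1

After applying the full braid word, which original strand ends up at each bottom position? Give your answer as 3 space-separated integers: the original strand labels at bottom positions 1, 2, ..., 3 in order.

Answer: 1 2 3

Derivation:
Gen 1 (s2): strand 2 crosses over strand 3. Perm now: [1 3 2]
Gen 2 (s2^-1): strand 3 crosses under strand 2. Perm now: [1 2 3]
Gen 3 (s2): strand 2 crosses over strand 3. Perm now: [1 3 2]
Gen 4 (s1): strand 1 crosses over strand 3. Perm now: [3 1 2]
Gen 5 (s2^-1): strand 1 crosses under strand 2. Perm now: [3 2 1]
Gen 6 (s1): strand 3 crosses over strand 2. Perm now: [2 3 1]
Gen 7 (s2): strand 3 crosses over strand 1. Perm now: [2 1 3]
Gen 8 (s1): strand 2 crosses over strand 1. Perm now: [1 2 3]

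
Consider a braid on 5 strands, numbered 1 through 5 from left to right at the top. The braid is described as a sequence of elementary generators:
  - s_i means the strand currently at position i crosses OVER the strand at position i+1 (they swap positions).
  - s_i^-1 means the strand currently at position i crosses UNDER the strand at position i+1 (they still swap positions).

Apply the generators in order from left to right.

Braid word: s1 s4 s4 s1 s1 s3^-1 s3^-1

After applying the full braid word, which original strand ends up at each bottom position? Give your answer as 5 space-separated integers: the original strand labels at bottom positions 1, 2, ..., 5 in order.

Answer: 2 1 3 4 5

Derivation:
Gen 1 (s1): strand 1 crosses over strand 2. Perm now: [2 1 3 4 5]
Gen 2 (s4): strand 4 crosses over strand 5. Perm now: [2 1 3 5 4]
Gen 3 (s4): strand 5 crosses over strand 4. Perm now: [2 1 3 4 5]
Gen 4 (s1): strand 2 crosses over strand 1. Perm now: [1 2 3 4 5]
Gen 5 (s1): strand 1 crosses over strand 2. Perm now: [2 1 3 4 5]
Gen 6 (s3^-1): strand 3 crosses under strand 4. Perm now: [2 1 4 3 5]
Gen 7 (s3^-1): strand 4 crosses under strand 3. Perm now: [2 1 3 4 5]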